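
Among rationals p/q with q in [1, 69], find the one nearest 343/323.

Expand x = 343/323 as a continued fraction with the Euclidean algorithm:
  343 = 1*323 + 20, so a_0 = 1.
  323 = 16*20 + 3, so a_1 = 16.
  20 = 6*3 + 2, so a_2 = 6.
  3 = 1*2 + 1, so a_3 = 1.
  2 = 2*1 + 0, so a_4 = 2.
so x = [1; 16, 6, 1, 2].
Convergents (p_i = a_i*p_{i-1} + p_{i-2}, q_i = a_i*q_{i-1} + q_{i-2} with p_{-2}=0, p_{-1}=1, q_{-2}=1, q_{-1}=0), until the denominator exceeds 69:
  i=0: a_0=1, p_0 = 1*1 + 0 = 1, q_0 = 1*0 + 1 = 1.
  i=1: a_1=16, p_1 = 16*1 + 1 = 17, q_1 = 16*1 + 0 = 16.
  i=2: a_2=6, p_2 = 6*17 + 1 = 103, q_2 = 6*16 + 1 = 97.
q_2 = 97 > 69, so the last convergent with denominator <= 69 is p_1/q_1 = 17/16.
The closest fraction with denominator <= 69 is either p_1/q_1 or the intermediate fraction (k*p_1 + p_0)/(k*q_1 + q_0) with the largest k >= 1 whose denominator stays <= 69; these approach x as k grows, and every other convergent or intermediate fraction in range is farther away.
Largest k: floor((69 - q_0)/q_1) = floor((69 - 1)/16) = 4.
That gives (4*17 + 1)/(4*16 + 1) = 69/65.
Compare the errors: |x - 17/16| = |343*16 - 17*323|/(323*16) = 3/5168, and |x - 69/65| = |343*65 - 69*323|/(323*65) = 8/20995.
Cross-multiplying, 8*5168 = 41344 < 62985 = 3*20995, so 8/20995 is smaller: the intermediate fraction 69/65 is closer to x than 17/16.

69/65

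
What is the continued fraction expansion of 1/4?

[0; 4]

Run the Euclidean algorithm on 1 and 4; the successive quotients are the partial quotients a_0, a_1, ... (each step inverts the fractional part left over by the previous one):
  1 = 0*4 + 1, so a_0 = 0.
  4 = 4*1 + 0, so a_1 = 4.
The remainder reaches 0 after 2 divisions, so the expansion has 2 partial quotients, read off in order.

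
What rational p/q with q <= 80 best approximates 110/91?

Expand x = 110/91 as a continued fraction with the Euclidean algorithm:
  110 = 1*91 + 19, so a_0 = 1.
  91 = 4*19 + 15, so a_1 = 4.
  19 = 1*15 + 4, so a_2 = 1.
  15 = 3*4 + 3, so a_3 = 3.
  4 = 1*3 + 1, so a_4 = 1.
  3 = 3*1 + 0, so a_5 = 3.
so x = [1; 4, 1, 3, 1, 3].
Convergents (p_i = a_i*p_{i-1} + p_{i-2}, q_i = a_i*q_{i-1} + q_{i-2} with p_{-2}=0, p_{-1}=1, q_{-2}=1, q_{-1}=0), until the denominator exceeds 80:
  i=0: a_0=1, p_0 = 1*1 + 0 = 1, q_0 = 1*0 + 1 = 1.
  i=1: a_1=4, p_1 = 4*1 + 1 = 5, q_1 = 4*1 + 0 = 4.
  i=2: a_2=1, p_2 = 1*5 + 1 = 6, q_2 = 1*4 + 1 = 5.
  i=3: a_3=3, p_3 = 3*6 + 5 = 23, q_3 = 3*5 + 4 = 19.
  i=4: a_4=1, p_4 = 1*23 + 6 = 29, q_4 = 1*19 + 5 = 24.
  i=5: a_5=3, p_5 = 3*29 + 23 = 110, q_5 = 3*24 + 19 = 91.
q_5 = 91 > 80, so the last convergent with denominator <= 80 is p_4/q_4 = 29/24.
The closest fraction with denominator <= 80 is either p_4/q_4 or the intermediate fraction (k*p_4 + p_3)/(k*q_4 + q_3) with the largest k >= 1 whose denominator stays <= 80; these approach x as k grows, and every other convergent or intermediate fraction in range is farther away.
Largest k: floor((80 - q_3)/q_4) = floor((80 - 19)/24) = 2.
That gives (2*29 + 23)/(2*24 + 19) = 81/67.
Compare the errors: |x - 29/24| = |110*24 - 29*91|/(91*24) = 1/2184, and |x - 81/67| = |110*67 - 81*91|/(91*67) = 1/6097.
Cross-multiplying, 1*2184 = 2184 < 6097 = 1*6097, so 1/6097 is smaller: the intermediate fraction 81/67 is closer to x than 29/24.

81/67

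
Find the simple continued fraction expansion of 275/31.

[8; 1, 6, 1, 3]

Run the Euclidean algorithm on 275 and 31; the successive quotients are the partial quotients a_0, a_1, ... (each step inverts the fractional part left over by the previous one):
  275 = 8*31 + 27, so a_0 = 8.
  31 = 1*27 + 4, so a_1 = 1.
  27 = 6*4 + 3, so a_2 = 6.
  4 = 1*3 + 1, so a_3 = 1.
  3 = 3*1 + 0, so a_4 = 3.
The remainder reaches 0 after 5 divisions, so the expansion has 5 partial quotients, read off in order.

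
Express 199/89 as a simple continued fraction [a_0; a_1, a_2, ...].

[2; 4, 4, 5]

Run the Euclidean algorithm on 199 and 89; the successive quotients are the partial quotients a_0, a_1, ... (each step inverts the fractional part left over by the previous one):
  199 = 2*89 + 21, so a_0 = 2.
  89 = 4*21 + 5, so a_1 = 4.
  21 = 4*5 + 1, so a_2 = 4.
  5 = 5*1 + 0, so a_3 = 5.
The remainder reaches 0 after 4 divisions, so the expansion has 4 partial quotients, read off in order.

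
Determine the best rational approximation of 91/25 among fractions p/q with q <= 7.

Expand x = 91/25 as a continued fraction with the Euclidean algorithm:
  91 = 3*25 + 16, so a_0 = 3.
  25 = 1*16 + 9, so a_1 = 1.
  16 = 1*9 + 7, so a_2 = 1.
  9 = 1*7 + 2, so a_3 = 1.
  7 = 3*2 + 1, so a_4 = 3.
  2 = 2*1 + 0, so a_5 = 2.
so x = [3; 1, 1, 1, 3, 2].
Convergents (p_i = a_i*p_{i-1} + p_{i-2}, q_i = a_i*q_{i-1} + q_{i-2} with p_{-2}=0, p_{-1}=1, q_{-2}=1, q_{-1}=0), until the denominator exceeds 7:
  i=0: a_0=3, p_0 = 3*1 + 0 = 3, q_0 = 3*0 + 1 = 1.
  i=1: a_1=1, p_1 = 1*3 + 1 = 4, q_1 = 1*1 + 0 = 1.
  i=2: a_2=1, p_2 = 1*4 + 3 = 7, q_2 = 1*1 + 1 = 2.
  i=3: a_3=1, p_3 = 1*7 + 4 = 11, q_3 = 1*2 + 1 = 3.
  i=4: a_4=3, p_4 = 3*11 + 7 = 40, q_4 = 3*3 + 2 = 11.
q_4 = 11 > 7, so the last convergent with denominator <= 7 is p_3/q_3 = 11/3.
The closest fraction with denominator <= 7 is either p_3/q_3 or the intermediate fraction (k*p_3 + p_2)/(k*q_3 + q_2) with the largest k >= 1 whose denominator stays <= 7; these approach x as k grows, and every other convergent or intermediate fraction in range is farther away.
Largest k: floor((7 - q_2)/q_3) = floor((7 - 2)/3) = 1.
That gives (1*11 + 7)/(1*3 + 2) = 18/5.
Compare the errors: |x - 11/3| = |91*3 - 11*25|/(25*3) = 2/75, and |x - 18/5| = |91*5 - 18*25|/(25*5) = 5/125.
Cross-multiplying, 2*125 = 250 < 375 = 5*75, so 2/75 is smaller: the convergent 11/3 is closer to x than 18/5.

11/3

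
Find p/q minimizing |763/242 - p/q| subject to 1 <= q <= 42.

41/13

Expand x = 763/242 as a continued fraction with the Euclidean algorithm:
  763 = 3*242 + 37, so a_0 = 3.
  242 = 6*37 + 20, so a_1 = 6.
  37 = 1*20 + 17, so a_2 = 1.
  20 = 1*17 + 3, so a_3 = 1.
  17 = 5*3 + 2, so a_4 = 5.
  3 = 1*2 + 1, so a_5 = 1.
  2 = 2*1 + 0, so a_6 = 2.
so x = [3; 6, 1, 1, 5, 1, 2].
Convergents (p_i = a_i*p_{i-1} + p_{i-2}, q_i = a_i*q_{i-1} + q_{i-2} with p_{-2}=0, p_{-1}=1, q_{-2}=1, q_{-1}=0), until the denominator exceeds 42:
  i=0: a_0=3, p_0 = 3*1 + 0 = 3, q_0 = 3*0 + 1 = 1.
  i=1: a_1=6, p_1 = 6*3 + 1 = 19, q_1 = 6*1 + 0 = 6.
  i=2: a_2=1, p_2 = 1*19 + 3 = 22, q_2 = 1*6 + 1 = 7.
  i=3: a_3=1, p_3 = 1*22 + 19 = 41, q_3 = 1*7 + 6 = 13.
  i=4: a_4=5, p_4 = 5*41 + 22 = 227, q_4 = 5*13 + 7 = 72.
q_4 = 72 > 42, so the last convergent with denominator <= 42 is p_3/q_3 = 41/13.
The closest fraction with denominator <= 42 is either p_3/q_3 or the intermediate fraction (k*p_3 + p_2)/(k*q_3 + q_2) with the largest k >= 1 whose denominator stays <= 42; these approach x as k grows, and every other convergent or intermediate fraction in range is farther away.
Largest k: floor((42 - q_2)/q_3) = floor((42 - 7)/13) = 2.
That gives (2*41 + 22)/(2*13 + 7) = 104/33.
Compare the errors: |x - 41/13| = |763*13 - 41*242|/(242*13) = 3/3146, and |x - 104/33| = |763*33 - 104*242|/(242*33) = 11/7986.
Cross-multiplying, 3*7986 = 23958 < 34606 = 11*3146, so 3/3146 is smaller: the convergent 41/13 is closer to x than 104/33.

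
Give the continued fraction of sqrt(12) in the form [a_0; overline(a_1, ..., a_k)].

Write x_i = (sqrt(12) + m_i)/d_i with (m_0, d_0) = (0, 1). a_0 = floor(sqrt(12)) = 3, since 3^2 = 9 <= 12 < 16 = 4^2.
Iterate m_{i+1} = d_i*a_i - m_i, d_{i+1} = (12 - m_{i+1}^2)/d_i, a_{i+1} = floor((a_0 + m_{i+1})/d_{i+1}):
  m_1 = 1*3 - 0 = 3, d_1 = (12 - 3^2)/1 = 3/1 = 3, a_1 = floor((3 + 3)/3) = 2.
  m_2 = 3*2 - 3 = 3, d_2 = (12 - 3^2)/3 = 3/3 = 1, a_2 = floor((3 + 3)/1) = 6.
  m_3 = 1*6 - 3 = 3, d_3 = (12 - 3^2)/1 = 3/1 = 3: (m_3, d_3) = (m_1, d_1) = (3, 3), so from here the quotients repeat a_1, a_2; the period length is 2.
Hence the expansion of sqrt(12) is a_0 = 3 followed by the repeating block 2, 6 (period 2).

[3; overline(2, 6)]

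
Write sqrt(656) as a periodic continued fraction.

Write x_i = (sqrt(656) + m_i)/d_i with (m_0, d_0) = (0, 1). a_0 = floor(sqrt(656)) = 25, since 25^2 = 625 <= 656 < 676 = 26^2.
Iterate m_{i+1} = d_i*a_i - m_i, d_{i+1} = (656 - m_{i+1}^2)/d_i, a_{i+1} = floor((a_0 + m_{i+1})/d_{i+1}):
  m_1 = 1*25 - 0 = 25, d_1 = (656 - 25^2)/1 = 31/1 = 31, a_1 = floor((25 + 25)/31) = 1.
  m_2 = 31*1 - 25 = 6, d_2 = (656 - 6^2)/31 = 620/31 = 20, a_2 = floor((25 + 6)/20) = 1.
  m_3 = 20*1 - 6 = 14, d_3 = (656 - 14^2)/20 = 460/20 = 23, a_3 = floor((25 + 14)/23) = 1.
  m_4 = 23*1 - 14 = 9, d_4 = (656 - 9^2)/23 = 575/23 = 25, a_4 = floor((25 + 9)/25) = 1.
  m_5 = 25*1 - 9 = 16, d_5 = (656 - 16^2)/25 = 400/25 = 16, a_5 = floor((25 + 16)/16) = 2.
  m_6 = 16*2 - 16 = 16, d_6 = (656 - 16^2)/16 = 400/16 = 25, a_6 = floor((25 + 16)/25) = 1.
  m_7 = 25*1 - 16 = 9, d_7 = (656 - 9^2)/25 = 575/25 = 23, a_7 = floor((25 + 9)/23) = 1.
  m_8 = 23*1 - 9 = 14, d_8 = (656 - 14^2)/23 = 460/23 = 20, a_8 = floor((25 + 14)/20) = 1.
  m_9 = 20*1 - 14 = 6, d_9 = (656 - 6^2)/20 = 620/20 = 31, a_9 = floor((25 + 6)/31) = 1.
  m_10 = 31*1 - 6 = 25, d_10 = (656 - 25^2)/31 = 31/31 = 1, a_10 = floor((25 + 25)/1) = 50.
  m_11 = 1*50 - 25 = 25, d_11 = (656 - 25^2)/1 = 31/1 = 31: (m_11, d_11) = (m_1, d_1) = (25, 31), so from here the quotients repeat a_1, ..., a_10; the period length is 10.
Hence the expansion of sqrt(656) is a_0 = 25 followed by the repeating block 1, 1, 1, 1, 2, 1, 1, 1, 1, 50 (period 10).

[25; (1, 1, 1, 1, 2, 1, 1, 1, 1, 50)]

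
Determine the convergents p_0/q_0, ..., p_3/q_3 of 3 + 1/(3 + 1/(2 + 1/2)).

Using the convergent recurrence p_i = a_i*p_{i-1} + p_{i-2}, q_i = a_i*q_{i-1} + q_{i-2} with p_{-2}=0, p_{-1}=1, q_{-2}=1, q_{-1}=0:
  i=0: a_0=3, p_0 = 3*1 + 0 = 3, q_0 = 3*0 + 1 = 1.
  i=1: a_1=3, p_1 = 3*3 + 1 = 10, q_1 = 3*1 + 0 = 3.
  i=2: a_2=2, p_2 = 2*10 + 3 = 23, q_2 = 2*3 + 1 = 7.
  i=3: a_3=2, p_3 = 2*23 + 10 = 56, q_3 = 2*7 + 3 = 17.

3/1, 10/3, 23/7, 56/17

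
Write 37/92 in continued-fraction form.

Run the Euclidean algorithm on 37 and 92; the successive quotients are the partial quotients a_0, a_1, ... (each step inverts the fractional part left over by the previous one):
  37 = 0*92 + 37, so a_0 = 0.
  92 = 2*37 + 18, so a_1 = 2.
  37 = 2*18 + 1, so a_2 = 2.
  18 = 18*1 + 0, so a_3 = 18.
The remainder reaches 0 after 4 divisions, so the expansion has 4 partial quotients, read off in order.

[0; 2, 2, 18]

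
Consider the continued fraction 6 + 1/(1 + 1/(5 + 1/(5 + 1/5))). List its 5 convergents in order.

6/1, 7/1, 41/6, 212/31, 1101/161

Using the convergent recurrence p_i = a_i*p_{i-1} + p_{i-2}, q_i = a_i*q_{i-1} + q_{i-2} with p_{-2}=0, p_{-1}=1, q_{-2}=1, q_{-1}=0:
  i=0: a_0=6, p_0 = 6*1 + 0 = 6, q_0 = 6*0 + 1 = 1.
  i=1: a_1=1, p_1 = 1*6 + 1 = 7, q_1 = 1*1 + 0 = 1.
  i=2: a_2=5, p_2 = 5*7 + 6 = 41, q_2 = 5*1 + 1 = 6.
  i=3: a_3=5, p_3 = 5*41 + 7 = 212, q_3 = 5*6 + 1 = 31.
  i=4: a_4=5, p_4 = 5*212 + 41 = 1101, q_4 = 5*31 + 6 = 161.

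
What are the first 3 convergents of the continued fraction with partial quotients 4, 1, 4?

4/1, 5/1, 24/5

Using the convergent recurrence p_i = a_i*p_{i-1} + p_{i-2}, q_i = a_i*q_{i-1} + q_{i-2} with p_{-2}=0, p_{-1}=1, q_{-2}=1, q_{-1}=0:
  i=0: a_0=4, p_0 = 4*1 + 0 = 4, q_0 = 4*0 + 1 = 1.
  i=1: a_1=1, p_1 = 1*4 + 1 = 5, q_1 = 1*1 + 0 = 1.
  i=2: a_2=4, p_2 = 4*5 + 4 = 24, q_2 = 4*1 + 1 = 5.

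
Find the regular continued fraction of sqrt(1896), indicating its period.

Write x_i = (sqrt(1896) + m_i)/d_i with (m_0, d_0) = (0, 1). a_0 = floor(sqrt(1896)) = 43, since 43^2 = 1849 <= 1896 < 1936 = 44^2.
Iterate m_{i+1} = d_i*a_i - m_i, d_{i+1} = (1896 - m_{i+1}^2)/d_i, a_{i+1} = floor((a_0 + m_{i+1})/d_{i+1}):
  m_1 = 1*43 - 0 = 43, d_1 = (1896 - 43^2)/1 = 47/1 = 47, a_1 = floor((43 + 43)/47) = 1.
  m_2 = 47*1 - 43 = 4, d_2 = (1896 - 4^2)/47 = 1880/47 = 40, a_2 = floor((43 + 4)/40) = 1.
  m_3 = 40*1 - 4 = 36, d_3 = (1896 - 36^2)/40 = 600/40 = 15, a_3 = floor((43 + 36)/15) = 5.
  m_4 = 15*5 - 36 = 39, d_4 = (1896 - 39^2)/15 = 375/15 = 25, a_4 = floor((43 + 39)/25) = 3.
  m_5 = 25*3 - 39 = 36, d_5 = (1896 - 36^2)/25 = 600/25 = 24, a_5 = floor((43 + 36)/24) = 3.
  m_6 = 24*3 - 36 = 36, d_6 = (1896 - 36^2)/24 = 600/24 = 25, a_6 = floor((43 + 36)/25) = 3.
  m_7 = 25*3 - 36 = 39, d_7 = (1896 - 39^2)/25 = 375/25 = 15, a_7 = floor((43 + 39)/15) = 5.
  m_8 = 15*5 - 39 = 36, d_8 = (1896 - 36^2)/15 = 600/15 = 40, a_8 = floor((43 + 36)/40) = 1.
  m_9 = 40*1 - 36 = 4, d_9 = (1896 - 4^2)/40 = 1880/40 = 47, a_9 = floor((43 + 4)/47) = 1.
  m_10 = 47*1 - 4 = 43, d_10 = (1896 - 43^2)/47 = 47/47 = 1, a_10 = floor((43 + 43)/1) = 86.
  m_11 = 1*86 - 43 = 43, d_11 = (1896 - 43^2)/1 = 47/1 = 47: (m_11, d_11) = (m_1, d_1) = (43, 47), so from here the quotients repeat a_1, ..., a_10; the period length is 10.
Hence the expansion of sqrt(1896) is a_0 = 43 followed by the repeating block 1, 1, 5, 3, 3, 3, 5, 1, 1, 86 (period 10).

[43; (1, 1, 5, 3, 3, 3, 5, 1, 1, 86)]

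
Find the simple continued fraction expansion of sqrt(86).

Write x_i = (sqrt(86) + m_i)/d_i with (m_0, d_0) = (0, 1). a_0 = floor(sqrt(86)) = 9, since 9^2 = 81 <= 86 < 100 = 10^2.
Iterate m_{i+1} = d_i*a_i - m_i, d_{i+1} = (86 - m_{i+1}^2)/d_i, a_{i+1} = floor((a_0 + m_{i+1})/d_{i+1}):
  m_1 = 1*9 - 0 = 9, d_1 = (86 - 9^2)/1 = 5/1 = 5, a_1 = floor((9 + 9)/5) = 3.
  m_2 = 5*3 - 9 = 6, d_2 = (86 - 6^2)/5 = 50/5 = 10, a_2 = floor((9 + 6)/10) = 1.
  m_3 = 10*1 - 6 = 4, d_3 = (86 - 4^2)/10 = 70/10 = 7, a_3 = floor((9 + 4)/7) = 1.
  m_4 = 7*1 - 4 = 3, d_4 = (86 - 3^2)/7 = 77/7 = 11, a_4 = floor((9 + 3)/11) = 1.
  m_5 = 11*1 - 3 = 8, d_5 = (86 - 8^2)/11 = 22/11 = 2, a_5 = floor((9 + 8)/2) = 8.
  m_6 = 2*8 - 8 = 8, d_6 = (86 - 8^2)/2 = 22/2 = 11, a_6 = floor((9 + 8)/11) = 1.
  m_7 = 11*1 - 8 = 3, d_7 = (86 - 3^2)/11 = 77/11 = 7, a_7 = floor((9 + 3)/7) = 1.
  m_8 = 7*1 - 3 = 4, d_8 = (86 - 4^2)/7 = 70/7 = 10, a_8 = floor((9 + 4)/10) = 1.
  m_9 = 10*1 - 4 = 6, d_9 = (86 - 6^2)/10 = 50/10 = 5, a_9 = floor((9 + 6)/5) = 3.
  m_10 = 5*3 - 6 = 9, d_10 = (86 - 9^2)/5 = 5/5 = 1, a_10 = floor((9 + 9)/1) = 18.
  m_11 = 1*18 - 9 = 9, d_11 = (86 - 9^2)/1 = 5/1 = 5: (m_11, d_11) = (m_1, d_1) = (9, 5), so from here the quotients repeat a_1, ..., a_10; the period length is 10.
Hence the expansion of sqrt(86) is a_0 = 9 followed by the repeating block 3, 1, 1, 1, 8, 1, 1, 1, 3, 18 (period 10).

[9; (3, 1, 1, 1, 8, 1, 1, 1, 3, 18)]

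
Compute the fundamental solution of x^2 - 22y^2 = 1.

(x, y) = (197, 42)

First expand sqrt(22) as a continued fraction. With x_i = (sqrt(22) + m_i)/d_i and (m_0, d_0) = (0, 1): a_0 = floor(sqrt(22)) = 4, since 4^2 = 16 <= 22 < 25 = 5^2.
Iterate m_{i+1} = d_i*a_i - m_i, d_{i+1} = (22 - m_{i+1}^2)/d_i, a_{i+1} = floor((a_0 + m_{i+1})/d_{i+1}):
  m_1 = 1*4 - 0 = 4, d_1 = (22 - 4^2)/1 = 6/1 = 6, a_1 = floor((4 + 4)/6) = 1.
  m_2 = 6*1 - 4 = 2, d_2 = (22 - 2^2)/6 = 18/6 = 3, a_2 = floor((4 + 2)/3) = 2.
  m_3 = 3*2 - 2 = 4, d_3 = (22 - 4^2)/3 = 6/3 = 2, a_3 = floor((4 + 4)/2) = 4.
  m_4 = 2*4 - 4 = 4, d_4 = (22 - 4^2)/2 = 6/2 = 3, a_4 = floor((4 + 4)/3) = 2.
  m_5 = 3*2 - 4 = 2, d_5 = (22 - 2^2)/3 = 18/3 = 6, a_5 = floor((4 + 2)/6) = 1.
  m_6 = 6*1 - 2 = 4, d_6 = (22 - 4^2)/6 = 6/6 = 1, a_6 = floor((4 + 4)/1) = 8.
  m_7 = 1*8 - 4 = 4, d_7 = (22 - 4^2)/1 = 6/1 = 6: (m_7, d_7) = (m_1, d_1) = (4, 6), so from here the quotients repeat a_1, ..., a_6; the period length is 6.
So sqrt(22) = [4; (1, 2, 4, 2, 1, 8)] with period length k = 6.
k is even, so the fundamental solution of x^2 - 22y^2 = 1 is (p_{k-1}, q_{k-1}) = (p_5, q_5); compute convergents through index 5.
Convergents (p_i = a_i*p_{i-1} + p_{i-2}, q_i = a_i*q_{i-1} + q_{i-2} with p_{-2}=0, p_{-1}=1, q_{-2}=1, q_{-1}=0):
  i=0: a_0=4, p_0 = 4*1 + 0 = 4, q_0 = 4*0 + 1 = 1.
  i=1: a_1=1, p_1 = 1*4 + 1 = 5, q_1 = 1*1 + 0 = 1.
  i=2: a_2=2, p_2 = 2*5 + 4 = 14, q_2 = 2*1 + 1 = 3.
  i=3: a_3=4, p_3 = 4*14 + 5 = 61, q_3 = 4*3 + 1 = 13.
  i=4: a_4=2, p_4 = 2*61 + 14 = 136, q_4 = 2*13 + 3 = 29.
  i=5: a_5=1, p_5 = 1*136 + 61 = 197, q_5 = 1*29 + 13 = 42.
Check: 197^2 - 22*42^2 = 38809 - 38808 = 1, so (x, y) = (197, 42) solves the equation, and by the theorem it is the least positive solution.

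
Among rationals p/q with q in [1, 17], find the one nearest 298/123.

17/7

Expand x = 298/123 as a continued fraction with the Euclidean algorithm:
  298 = 2*123 + 52, so a_0 = 2.
  123 = 2*52 + 19, so a_1 = 2.
  52 = 2*19 + 14, so a_2 = 2.
  19 = 1*14 + 5, so a_3 = 1.
  14 = 2*5 + 4, so a_4 = 2.
  5 = 1*4 + 1, so a_5 = 1.
  4 = 4*1 + 0, so a_6 = 4.
so x = [2; 2, 2, 1, 2, 1, 4].
Convergents (p_i = a_i*p_{i-1} + p_{i-2}, q_i = a_i*q_{i-1} + q_{i-2} with p_{-2}=0, p_{-1}=1, q_{-2}=1, q_{-1}=0), until the denominator exceeds 17:
  i=0: a_0=2, p_0 = 2*1 + 0 = 2, q_0 = 2*0 + 1 = 1.
  i=1: a_1=2, p_1 = 2*2 + 1 = 5, q_1 = 2*1 + 0 = 2.
  i=2: a_2=2, p_2 = 2*5 + 2 = 12, q_2 = 2*2 + 1 = 5.
  i=3: a_3=1, p_3 = 1*12 + 5 = 17, q_3 = 1*5 + 2 = 7.
  i=4: a_4=2, p_4 = 2*17 + 12 = 46, q_4 = 2*7 + 5 = 19.
q_4 = 19 > 17, so the last convergent with denominator <= 17 is p_3/q_3 = 17/7.
The closest fraction with denominator <= 17 is either p_3/q_3 or the intermediate fraction (k*p_3 + p_2)/(k*q_3 + q_2) with the largest k >= 1 whose denominator stays <= 17; these approach x as k grows, and every other convergent or intermediate fraction in range is farther away.
Largest k: floor((17 - q_2)/q_3) = floor((17 - 5)/7) = 1.
That gives (1*17 + 12)/(1*7 + 5) = 29/12.
Compare the errors: |x - 17/7| = |298*7 - 17*123|/(123*7) = 5/861, and |x - 29/12| = |298*12 - 29*123|/(123*12) = 9/1476.
Cross-multiplying, 5*1476 = 7380 < 7749 = 9*861, so 5/861 is smaller: the convergent 17/7 is closer to x than 29/12.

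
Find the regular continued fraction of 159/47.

[3; 2, 1, 1, 1, 1, 3]

Run the Euclidean algorithm on 159 and 47; the successive quotients are the partial quotients a_0, a_1, ... (each step inverts the fractional part left over by the previous one):
  159 = 3*47 + 18, so a_0 = 3.
  47 = 2*18 + 11, so a_1 = 2.
  18 = 1*11 + 7, so a_2 = 1.
  11 = 1*7 + 4, so a_3 = 1.
  7 = 1*4 + 3, so a_4 = 1.
  4 = 1*3 + 1, so a_5 = 1.
  3 = 3*1 + 0, so a_6 = 3.
The remainder reaches 0 after 7 divisions, so the expansion has 7 partial quotients, read off in order.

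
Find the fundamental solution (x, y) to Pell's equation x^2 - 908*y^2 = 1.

(x, y) = (102151, 3390)

First expand sqrt(908) as a continued fraction. With x_i = (sqrt(908) + m_i)/d_i and (m_0, d_0) = (0, 1): a_0 = floor(sqrt(908)) = 30, since 30^2 = 900 <= 908 < 961 = 31^2.
Iterate m_{i+1} = d_i*a_i - m_i, d_{i+1} = (908 - m_{i+1}^2)/d_i, a_{i+1} = floor((a_0 + m_{i+1})/d_{i+1}):
  m_1 = 1*30 - 0 = 30, d_1 = (908 - 30^2)/1 = 8/1 = 8, a_1 = floor((30 + 30)/8) = 7.
  m_2 = 8*7 - 30 = 26, d_2 = (908 - 26^2)/8 = 232/8 = 29, a_2 = floor((30 + 26)/29) = 1.
  m_3 = 29*1 - 26 = 3, d_3 = (908 - 3^2)/29 = 899/29 = 31, a_3 = floor((30 + 3)/31) = 1.
  m_4 = 31*1 - 3 = 28, d_4 = (908 - 28^2)/31 = 124/31 = 4, a_4 = floor((30 + 28)/4) = 14.
  m_5 = 4*14 - 28 = 28, d_5 = (908 - 28^2)/4 = 124/4 = 31, a_5 = floor((30 + 28)/31) = 1.
  m_6 = 31*1 - 28 = 3, d_6 = (908 - 3^2)/31 = 899/31 = 29, a_6 = floor((30 + 3)/29) = 1.
  m_7 = 29*1 - 3 = 26, d_7 = (908 - 26^2)/29 = 232/29 = 8, a_7 = floor((30 + 26)/8) = 7.
  m_8 = 8*7 - 26 = 30, d_8 = (908 - 30^2)/8 = 8/8 = 1, a_8 = floor((30 + 30)/1) = 60.
  m_9 = 1*60 - 30 = 30, d_9 = (908 - 30^2)/1 = 8/1 = 8: (m_9, d_9) = (m_1, d_1) = (30, 8), so from here the quotients repeat a_1, ..., a_8; the period length is 8.
So sqrt(908) = [30; (7, 1, 1, 14, 1, 1, 7, 60)] with period length k = 8.
k is even, so the fundamental solution of x^2 - 908y^2 = 1 is (p_{k-1}, q_{k-1}) = (p_7, q_7); compute convergents through index 7.
Convergents (p_i = a_i*p_{i-1} + p_{i-2}, q_i = a_i*q_{i-1} + q_{i-2} with p_{-2}=0, p_{-1}=1, q_{-2}=1, q_{-1}=0):
  i=0: a_0=30, p_0 = 30*1 + 0 = 30, q_0 = 30*0 + 1 = 1.
  i=1: a_1=7, p_1 = 7*30 + 1 = 211, q_1 = 7*1 + 0 = 7.
  i=2: a_2=1, p_2 = 1*211 + 30 = 241, q_2 = 1*7 + 1 = 8.
  i=3: a_3=1, p_3 = 1*241 + 211 = 452, q_3 = 1*8 + 7 = 15.
  i=4: a_4=14, p_4 = 14*452 + 241 = 6569, q_4 = 14*15 + 8 = 218.
  i=5: a_5=1, p_5 = 1*6569 + 452 = 7021, q_5 = 1*218 + 15 = 233.
  i=6: a_6=1, p_6 = 1*7021 + 6569 = 13590, q_6 = 1*233 + 218 = 451.
  i=7: a_7=7, p_7 = 7*13590 + 7021 = 102151, q_7 = 7*451 + 233 = 3390.
Check: 102151^2 - 908*3390^2 = 10434826801 - 10434826800 = 1, so (x, y) = (102151, 3390) solves the equation, and by the theorem it is the least positive solution.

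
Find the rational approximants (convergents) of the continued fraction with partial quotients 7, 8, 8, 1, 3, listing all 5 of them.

Using the convergent recurrence p_i = a_i*p_{i-1} + p_{i-2}, q_i = a_i*q_{i-1} + q_{i-2} with p_{-2}=0, p_{-1}=1, q_{-2}=1, q_{-1}=0:
  i=0: a_0=7, p_0 = 7*1 + 0 = 7, q_0 = 7*0 + 1 = 1.
  i=1: a_1=8, p_1 = 8*7 + 1 = 57, q_1 = 8*1 + 0 = 8.
  i=2: a_2=8, p_2 = 8*57 + 7 = 463, q_2 = 8*8 + 1 = 65.
  i=3: a_3=1, p_3 = 1*463 + 57 = 520, q_3 = 1*65 + 8 = 73.
  i=4: a_4=3, p_4 = 3*520 + 463 = 2023, q_4 = 3*73 + 65 = 284.

7/1, 57/8, 463/65, 520/73, 2023/284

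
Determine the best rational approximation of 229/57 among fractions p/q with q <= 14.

Expand x = 229/57 as a continued fraction with the Euclidean algorithm:
  229 = 4*57 + 1, so a_0 = 4.
  57 = 57*1 + 0, so a_1 = 57.
so x = [4; 57].
Convergents (p_i = a_i*p_{i-1} + p_{i-2}, q_i = a_i*q_{i-1} + q_{i-2} with p_{-2}=0, p_{-1}=1, q_{-2}=1, q_{-1}=0), until the denominator exceeds 14:
  i=0: a_0=4, p_0 = 4*1 + 0 = 4, q_0 = 4*0 + 1 = 1.
  i=1: a_1=57, p_1 = 57*4 + 1 = 229, q_1 = 57*1 + 0 = 57.
q_1 = 57 > 14, so the last convergent with denominator <= 14 is p_0/q_0 = 4/1.
The closest fraction with denominator <= 14 is either p_0/q_0 or the intermediate fraction (k*p_0 + p_{-1})/(k*q_0 + q_{-1}) with the largest k >= 1 whose denominator stays <= 14; these approach x as k grows, and every other convergent or intermediate fraction in range is farther away.
Largest k: floor((14 - q_{-1})/q_0) = floor((14 - 0)/1) = 14 (using the seeds p_{-1} = 1, q_{-1} = 0).
That gives (14*4 + 1)/(14*1 + 0) = 57/14.
Compare the errors: |x - 4/1| = |229*1 - 4*57|/(57*1) = 1/57, and |x - 57/14| = |229*14 - 57*57|/(57*14) = 43/798.
Cross-multiplying, 1*798 = 798 < 2451 = 43*57, so 1/57 is smaller: the convergent 4/1 is closer to x than 57/14.

4/1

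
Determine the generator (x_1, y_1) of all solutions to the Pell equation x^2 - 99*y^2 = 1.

(x, y) = (10, 1)

First expand sqrt(99) as a continued fraction. With x_i = (sqrt(99) + m_i)/d_i and (m_0, d_0) = (0, 1): a_0 = floor(sqrt(99)) = 9, since 9^2 = 81 <= 99 < 100 = 10^2.
Iterate m_{i+1} = d_i*a_i - m_i, d_{i+1} = (99 - m_{i+1}^2)/d_i, a_{i+1} = floor((a_0 + m_{i+1})/d_{i+1}):
  m_1 = 1*9 - 0 = 9, d_1 = (99 - 9^2)/1 = 18/1 = 18, a_1 = floor((9 + 9)/18) = 1.
  m_2 = 18*1 - 9 = 9, d_2 = (99 - 9^2)/18 = 18/18 = 1, a_2 = floor((9 + 9)/1) = 18.
  m_3 = 1*18 - 9 = 9, d_3 = (99 - 9^2)/1 = 18/1 = 18: (m_3, d_3) = (m_1, d_1) = (9, 18), so from here the quotients repeat a_1, a_2; the period length is 2.
So sqrt(99) = [9; (1, 18)] with period length k = 2.
k is even, so the fundamental solution of x^2 - 99y^2 = 1 is (p_{k-1}, q_{k-1}) = (p_1, q_1); compute convergents through index 1.
Convergents (p_i = a_i*p_{i-1} + p_{i-2}, q_i = a_i*q_{i-1} + q_{i-2} with p_{-2}=0, p_{-1}=1, q_{-2}=1, q_{-1}=0):
  i=0: a_0=9, p_0 = 9*1 + 0 = 9, q_0 = 9*0 + 1 = 1.
  i=1: a_1=1, p_1 = 1*9 + 1 = 10, q_1 = 1*1 + 0 = 1.
Check: 10^2 - 99*1^2 = 100 - 99 = 1, so (x, y) = (10, 1) solves the equation, and by the theorem it is the least positive solution.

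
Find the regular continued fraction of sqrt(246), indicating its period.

[15; (1, 2, 5, 1, 14, 1, 5, 2, 1, 30)]

Write x_i = (sqrt(246) + m_i)/d_i with (m_0, d_0) = (0, 1). a_0 = floor(sqrt(246)) = 15, since 15^2 = 225 <= 246 < 256 = 16^2.
Iterate m_{i+1} = d_i*a_i - m_i, d_{i+1} = (246 - m_{i+1}^2)/d_i, a_{i+1} = floor((a_0 + m_{i+1})/d_{i+1}):
  m_1 = 1*15 - 0 = 15, d_1 = (246 - 15^2)/1 = 21/1 = 21, a_1 = floor((15 + 15)/21) = 1.
  m_2 = 21*1 - 15 = 6, d_2 = (246 - 6^2)/21 = 210/21 = 10, a_2 = floor((15 + 6)/10) = 2.
  m_3 = 10*2 - 6 = 14, d_3 = (246 - 14^2)/10 = 50/10 = 5, a_3 = floor((15 + 14)/5) = 5.
  m_4 = 5*5 - 14 = 11, d_4 = (246 - 11^2)/5 = 125/5 = 25, a_4 = floor((15 + 11)/25) = 1.
  m_5 = 25*1 - 11 = 14, d_5 = (246 - 14^2)/25 = 50/25 = 2, a_5 = floor((15 + 14)/2) = 14.
  m_6 = 2*14 - 14 = 14, d_6 = (246 - 14^2)/2 = 50/2 = 25, a_6 = floor((15 + 14)/25) = 1.
  m_7 = 25*1 - 14 = 11, d_7 = (246 - 11^2)/25 = 125/25 = 5, a_7 = floor((15 + 11)/5) = 5.
  m_8 = 5*5 - 11 = 14, d_8 = (246 - 14^2)/5 = 50/5 = 10, a_8 = floor((15 + 14)/10) = 2.
  m_9 = 10*2 - 14 = 6, d_9 = (246 - 6^2)/10 = 210/10 = 21, a_9 = floor((15 + 6)/21) = 1.
  m_10 = 21*1 - 6 = 15, d_10 = (246 - 15^2)/21 = 21/21 = 1, a_10 = floor((15 + 15)/1) = 30.
  m_11 = 1*30 - 15 = 15, d_11 = (246 - 15^2)/1 = 21/1 = 21: (m_11, d_11) = (m_1, d_1) = (15, 21), so from here the quotients repeat a_1, ..., a_10; the period length is 10.
Hence the expansion of sqrt(246) is a_0 = 15 followed by the repeating block 1, 2, 5, 1, 14, 1, 5, 2, 1, 30 (period 10).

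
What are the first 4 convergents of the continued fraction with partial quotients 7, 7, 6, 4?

7/1, 50/7, 307/43, 1278/179

Using the convergent recurrence p_i = a_i*p_{i-1} + p_{i-2}, q_i = a_i*q_{i-1} + q_{i-2} with p_{-2}=0, p_{-1}=1, q_{-2}=1, q_{-1}=0:
  i=0: a_0=7, p_0 = 7*1 + 0 = 7, q_0 = 7*0 + 1 = 1.
  i=1: a_1=7, p_1 = 7*7 + 1 = 50, q_1 = 7*1 + 0 = 7.
  i=2: a_2=6, p_2 = 6*50 + 7 = 307, q_2 = 6*7 + 1 = 43.
  i=3: a_3=4, p_3 = 4*307 + 50 = 1278, q_3 = 4*43 + 7 = 179.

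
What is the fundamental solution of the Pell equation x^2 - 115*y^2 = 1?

First expand sqrt(115) as a continued fraction. With x_i = (sqrt(115) + m_i)/d_i and (m_0, d_0) = (0, 1): a_0 = floor(sqrt(115)) = 10, since 10^2 = 100 <= 115 < 121 = 11^2.
Iterate m_{i+1} = d_i*a_i - m_i, d_{i+1} = (115 - m_{i+1}^2)/d_i, a_{i+1} = floor((a_0 + m_{i+1})/d_{i+1}):
  m_1 = 1*10 - 0 = 10, d_1 = (115 - 10^2)/1 = 15/1 = 15, a_1 = floor((10 + 10)/15) = 1.
  m_2 = 15*1 - 10 = 5, d_2 = (115 - 5^2)/15 = 90/15 = 6, a_2 = floor((10 + 5)/6) = 2.
  m_3 = 6*2 - 5 = 7, d_3 = (115 - 7^2)/6 = 66/6 = 11, a_3 = floor((10 + 7)/11) = 1.
  m_4 = 11*1 - 7 = 4, d_4 = (115 - 4^2)/11 = 99/11 = 9, a_4 = floor((10 + 4)/9) = 1.
  m_5 = 9*1 - 4 = 5, d_5 = (115 - 5^2)/9 = 90/9 = 10, a_5 = floor((10 + 5)/10) = 1.
  m_6 = 10*1 - 5 = 5, d_6 = (115 - 5^2)/10 = 90/10 = 9, a_6 = floor((10 + 5)/9) = 1.
  m_7 = 9*1 - 5 = 4, d_7 = (115 - 4^2)/9 = 99/9 = 11, a_7 = floor((10 + 4)/11) = 1.
  m_8 = 11*1 - 4 = 7, d_8 = (115 - 7^2)/11 = 66/11 = 6, a_8 = floor((10 + 7)/6) = 2.
  m_9 = 6*2 - 7 = 5, d_9 = (115 - 5^2)/6 = 90/6 = 15, a_9 = floor((10 + 5)/15) = 1.
  m_10 = 15*1 - 5 = 10, d_10 = (115 - 10^2)/15 = 15/15 = 1, a_10 = floor((10 + 10)/1) = 20.
  m_11 = 1*20 - 10 = 10, d_11 = (115 - 10^2)/1 = 15/1 = 15: (m_11, d_11) = (m_1, d_1) = (10, 15), so from here the quotients repeat a_1, ..., a_10; the period length is 10.
So sqrt(115) = [10; (1, 2, 1, 1, 1, 1, 1, 2, 1, 20)] with period length k = 10.
k is even, so the fundamental solution of x^2 - 115y^2 = 1 is (p_{k-1}, q_{k-1}) = (p_9, q_9); compute convergents through index 9.
Convergents (p_i = a_i*p_{i-1} + p_{i-2}, q_i = a_i*q_{i-1} + q_{i-2} with p_{-2}=0, p_{-1}=1, q_{-2}=1, q_{-1}=0):
  i=0: a_0=10, p_0 = 10*1 + 0 = 10, q_0 = 10*0 + 1 = 1.
  i=1: a_1=1, p_1 = 1*10 + 1 = 11, q_1 = 1*1 + 0 = 1.
  i=2: a_2=2, p_2 = 2*11 + 10 = 32, q_2 = 2*1 + 1 = 3.
  i=3: a_3=1, p_3 = 1*32 + 11 = 43, q_3 = 1*3 + 1 = 4.
  i=4: a_4=1, p_4 = 1*43 + 32 = 75, q_4 = 1*4 + 3 = 7.
  i=5: a_5=1, p_5 = 1*75 + 43 = 118, q_5 = 1*7 + 4 = 11.
  i=6: a_6=1, p_6 = 1*118 + 75 = 193, q_6 = 1*11 + 7 = 18.
  i=7: a_7=1, p_7 = 1*193 + 118 = 311, q_7 = 1*18 + 11 = 29.
  i=8: a_8=2, p_8 = 2*311 + 193 = 815, q_8 = 2*29 + 18 = 76.
  i=9: a_9=1, p_9 = 1*815 + 311 = 1126, q_9 = 1*76 + 29 = 105.
Check: 1126^2 - 115*105^2 = 1267876 - 1267875 = 1, so (x, y) = (1126, 105) solves the equation, and by the theorem it is the least positive solution.

(x, y) = (1126, 105)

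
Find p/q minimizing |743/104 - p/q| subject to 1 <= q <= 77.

Expand x = 743/104 as a continued fraction with the Euclidean algorithm:
  743 = 7*104 + 15, so a_0 = 7.
  104 = 6*15 + 14, so a_1 = 6.
  15 = 1*14 + 1, so a_2 = 1.
  14 = 14*1 + 0, so a_3 = 14.
so x = [7; 6, 1, 14].
Convergents (p_i = a_i*p_{i-1} + p_{i-2}, q_i = a_i*q_{i-1} + q_{i-2} with p_{-2}=0, p_{-1}=1, q_{-2}=1, q_{-1}=0), until the denominator exceeds 77:
  i=0: a_0=7, p_0 = 7*1 + 0 = 7, q_0 = 7*0 + 1 = 1.
  i=1: a_1=6, p_1 = 6*7 + 1 = 43, q_1 = 6*1 + 0 = 6.
  i=2: a_2=1, p_2 = 1*43 + 7 = 50, q_2 = 1*6 + 1 = 7.
  i=3: a_3=14, p_3 = 14*50 + 43 = 743, q_3 = 14*7 + 6 = 104.
q_3 = 104 > 77, so the last convergent with denominator <= 77 is p_2/q_2 = 50/7.
The closest fraction with denominator <= 77 is either p_2/q_2 or the intermediate fraction (k*p_2 + p_1)/(k*q_2 + q_1) with the largest k >= 1 whose denominator stays <= 77; these approach x as k grows, and every other convergent or intermediate fraction in range is farther away.
Largest k: floor((77 - q_1)/q_2) = floor((77 - 6)/7) = 10.
That gives (10*50 + 43)/(10*7 + 6) = 543/76.
Compare the errors: |x - 50/7| = |743*7 - 50*104|/(104*7) = 1/728, and |x - 543/76| = |743*76 - 543*104|/(104*76) = 4/7904.
Cross-multiplying, 4*728 = 2912 < 7904 = 1*7904, so 4/7904 is smaller: the intermediate fraction 543/76 is closer to x than 50/7.

543/76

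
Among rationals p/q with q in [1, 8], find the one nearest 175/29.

Expand x = 175/29 as a continued fraction with the Euclidean algorithm:
  175 = 6*29 + 1, so a_0 = 6.
  29 = 29*1 + 0, so a_1 = 29.
so x = [6; 29].
Convergents (p_i = a_i*p_{i-1} + p_{i-2}, q_i = a_i*q_{i-1} + q_{i-2} with p_{-2}=0, p_{-1}=1, q_{-2}=1, q_{-1}=0), until the denominator exceeds 8:
  i=0: a_0=6, p_0 = 6*1 + 0 = 6, q_0 = 6*0 + 1 = 1.
  i=1: a_1=29, p_1 = 29*6 + 1 = 175, q_1 = 29*1 + 0 = 29.
q_1 = 29 > 8, so the last convergent with denominator <= 8 is p_0/q_0 = 6/1.
The closest fraction with denominator <= 8 is either p_0/q_0 or the intermediate fraction (k*p_0 + p_{-1})/(k*q_0 + q_{-1}) with the largest k >= 1 whose denominator stays <= 8; these approach x as k grows, and every other convergent or intermediate fraction in range is farther away.
Largest k: floor((8 - q_{-1})/q_0) = floor((8 - 0)/1) = 8 (using the seeds p_{-1} = 1, q_{-1} = 0).
That gives (8*6 + 1)/(8*1 + 0) = 49/8.
Compare the errors: |x - 6/1| = |175*1 - 6*29|/(29*1) = 1/29, and |x - 49/8| = |175*8 - 49*29|/(29*8) = 21/232.
Cross-multiplying, 1*232 = 232 < 609 = 21*29, so 1/29 is smaller: the convergent 6/1 is closer to x than 49/8.

6/1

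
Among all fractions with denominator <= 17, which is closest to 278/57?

Expand x = 278/57 as a continued fraction with the Euclidean algorithm:
  278 = 4*57 + 50, so a_0 = 4.
  57 = 1*50 + 7, so a_1 = 1.
  50 = 7*7 + 1, so a_2 = 7.
  7 = 7*1 + 0, so a_3 = 7.
so x = [4; 1, 7, 7].
Convergents (p_i = a_i*p_{i-1} + p_{i-2}, q_i = a_i*q_{i-1} + q_{i-2} with p_{-2}=0, p_{-1}=1, q_{-2}=1, q_{-1}=0), until the denominator exceeds 17:
  i=0: a_0=4, p_0 = 4*1 + 0 = 4, q_0 = 4*0 + 1 = 1.
  i=1: a_1=1, p_1 = 1*4 + 1 = 5, q_1 = 1*1 + 0 = 1.
  i=2: a_2=7, p_2 = 7*5 + 4 = 39, q_2 = 7*1 + 1 = 8.
  i=3: a_3=7, p_3 = 7*39 + 5 = 278, q_3 = 7*8 + 1 = 57.
q_3 = 57 > 17, so the last convergent with denominator <= 17 is p_2/q_2 = 39/8.
The closest fraction with denominator <= 17 is either p_2/q_2 or the intermediate fraction (k*p_2 + p_1)/(k*q_2 + q_1) with the largest k >= 1 whose denominator stays <= 17; these approach x as k grows, and every other convergent or intermediate fraction in range is farther away.
Largest k: floor((17 - q_1)/q_2) = floor((17 - 1)/8) = 2.
That gives (2*39 + 5)/(2*8 + 1) = 83/17.
Compare the errors: |x - 39/8| = |278*8 - 39*57|/(57*8) = 1/456, and |x - 83/17| = |278*17 - 83*57|/(57*17) = 5/969.
Cross-multiplying, 1*969 = 969 < 2280 = 5*456, so 1/456 is smaller: the convergent 39/8 is closer to x than 83/17.

39/8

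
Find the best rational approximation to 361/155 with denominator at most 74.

Expand x = 361/155 as a continued fraction with the Euclidean algorithm:
  361 = 2*155 + 51, so a_0 = 2.
  155 = 3*51 + 2, so a_1 = 3.
  51 = 25*2 + 1, so a_2 = 25.
  2 = 2*1 + 0, so a_3 = 2.
so x = [2; 3, 25, 2].
Convergents (p_i = a_i*p_{i-1} + p_{i-2}, q_i = a_i*q_{i-1} + q_{i-2} with p_{-2}=0, p_{-1}=1, q_{-2}=1, q_{-1}=0), until the denominator exceeds 74:
  i=0: a_0=2, p_0 = 2*1 + 0 = 2, q_0 = 2*0 + 1 = 1.
  i=1: a_1=3, p_1 = 3*2 + 1 = 7, q_1 = 3*1 + 0 = 3.
  i=2: a_2=25, p_2 = 25*7 + 2 = 177, q_2 = 25*3 + 1 = 76.
q_2 = 76 > 74, so the last convergent with denominator <= 74 is p_1/q_1 = 7/3.
The closest fraction with denominator <= 74 is either p_1/q_1 or the intermediate fraction (k*p_1 + p_0)/(k*q_1 + q_0) with the largest k >= 1 whose denominator stays <= 74; these approach x as k grows, and every other convergent or intermediate fraction in range is farther away.
Largest k: floor((74 - q_0)/q_1) = floor((74 - 1)/3) = 24.
That gives (24*7 + 2)/(24*3 + 1) = 170/73.
Compare the errors: |x - 7/3| = |361*3 - 7*155|/(155*3) = 2/465, and |x - 170/73| = |361*73 - 170*155|/(155*73) = 3/11315.
Cross-multiplying, 3*465 = 1395 < 22630 = 2*11315, so 3/11315 is smaller: the intermediate fraction 170/73 is closer to x than 7/3.

170/73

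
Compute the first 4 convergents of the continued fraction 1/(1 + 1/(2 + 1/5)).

0/1, 1/1, 2/3, 11/16

Using the convergent recurrence p_i = a_i*p_{i-1} + p_{i-2}, q_i = a_i*q_{i-1} + q_{i-2} with p_{-2}=0, p_{-1}=1, q_{-2}=1, q_{-1}=0:
  i=0: a_0=0, p_0 = 0*1 + 0 = 0, q_0 = 0*0 + 1 = 1.
  i=1: a_1=1, p_1 = 1*0 + 1 = 1, q_1 = 1*1 + 0 = 1.
  i=2: a_2=2, p_2 = 2*1 + 0 = 2, q_2 = 2*1 + 1 = 3.
  i=3: a_3=5, p_3 = 5*2 + 1 = 11, q_3 = 5*3 + 1 = 16.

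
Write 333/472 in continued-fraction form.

Run the Euclidean algorithm on 333 and 472; the successive quotients are the partial quotients a_0, a_1, ... (each step inverts the fractional part left over by the previous one):
  333 = 0*472 + 333, so a_0 = 0.
  472 = 1*333 + 139, so a_1 = 1.
  333 = 2*139 + 55, so a_2 = 2.
  139 = 2*55 + 29, so a_3 = 2.
  55 = 1*29 + 26, so a_4 = 1.
  29 = 1*26 + 3, so a_5 = 1.
  26 = 8*3 + 2, so a_6 = 8.
  3 = 1*2 + 1, so a_7 = 1.
  2 = 2*1 + 0, so a_8 = 2.
The remainder reaches 0 after 9 divisions, so the expansion has 9 partial quotients, read off in order.

[0; 1, 2, 2, 1, 1, 8, 1, 2]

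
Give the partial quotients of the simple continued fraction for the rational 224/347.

[0; 1, 1, 1, 4, 1, 1, 2, 4]

Run the Euclidean algorithm on 224 and 347; the successive quotients are the partial quotients a_0, a_1, ... (each step inverts the fractional part left over by the previous one):
  224 = 0*347 + 224, so a_0 = 0.
  347 = 1*224 + 123, so a_1 = 1.
  224 = 1*123 + 101, so a_2 = 1.
  123 = 1*101 + 22, so a_3 = 1.
  101 = 4*22 + 13, so a_4 = 4.
  22 = 1*13 + 9, so a_5 = 1.
  13 = 1*9 + 4, so a_6 = 1.
  9 = 2*4 + 1, so a_7 = 2.
  4 = 4*1 + 0, so a_8 = 4.
The remainder reaches 0 after 9 divisions, so the expansion has 9 partial quotients, read off in order.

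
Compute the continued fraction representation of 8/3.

[2; 1, 2]

Run the Euclidean algorithm on 8 and 3; the successive quotients are the partial quotients a_0, a_1, ... (each step inverts the fractional part left over by the previous one):
  8 = 2*3 + 2, so a_0 = 2.
  3 = 1*2 + 1, so a_1 = 1.
  2 = 2*1 + 0, so a_2 = 2.
The remainder reaches 0 after 3 divisions, so the expansion has 3 partial quotients, read off in order.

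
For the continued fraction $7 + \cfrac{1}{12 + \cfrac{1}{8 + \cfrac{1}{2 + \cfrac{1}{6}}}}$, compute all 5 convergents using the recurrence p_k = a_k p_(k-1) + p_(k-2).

Using the convergent recurrence p_i = a_i*p_{i-1} + p_{i-2}, q_i = a_i*q_{i-1} + q_{i-2} with p_{-2}=0, p_{-1}=1, q_{-2}=1, q_{-1}=0:
  i=0: a_0=7, p_0 = 7*1 + 0 = 7, q_0 = 7*0 + 1 = 1.
  i=1: a_1=12, p_1 = 12*7 + 1 = 85, q_1 = 12*1 + 0 = 12.
  i=2: a_2=8, p_2 = 8*85 + 7 = 687, q_2 = 8*12 + 1 = 97.
  i=3: a_3=2, p_3 = 2*687 + 85 = 1459, q_3 = 2*97 + 12 = 206.
  i=4: a_4=6, p_4 = 6*1459 + 687 = 9441, q_4 = 6*206 + 97 = 1333.

7/1, 85/12, 687/97, 1459/206, 9441/1333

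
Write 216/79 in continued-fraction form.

Run the Euclidean algorithm on 216 and 79; the successive quotients are the partial quotients a_0, a_1, ... (each step inverts the fractional part left over by the previous one):
  216 = 2*79 + 58, so a_0 = 2.
  79 = 1*58 + 21, so a_1 = 1.
  58 = 2*21 + 16, so a_2 = 2.
  21 = 1*16 + 5, so a_3 = 1.
  16 = 3*5 + 1, so a_4 = 3.
  5 = 5*1 + 0, so a_5 = 5.
The remainder reaches 0 after 6 divisions, so the expansion has 6 partial quotients, read off in order.

[2; 1, 2, 1, 3, 5]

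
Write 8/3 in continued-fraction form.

Run the Euclidean algorithm on 8 and 3; the successive quotients are the partial quotients a_0, a_1, ... (each step inverts the fractional part left over by the previous one):
  8 = 2*3 + 2, so a_0 = 2.
  3 = 1*2 + 1, so a_1 = 1.
  2 = 2*1 + 0, so a_2 = 2.
The remainder reaches 0 after 3 divisions, so the expansion has 3 partial quotients, read off in order.

[2; 1, 2]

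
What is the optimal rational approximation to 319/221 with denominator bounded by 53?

13/9

Expand x = 319/221 as a continued fraction with the Euclidean algorithm:
  319 = 1*221 + 98, so a_0 = 1.
  221 = 2*98 + 25, so a_1 = 2.
  98 = 3*25 + 23, so a_2 = 3.
  25 = 1*23 + 2, so a_3 = 1.
  23 = 11*2 + 1, so a_4 = 11.
  2 = 2*1 + 0, so a_5 = 2.
so x = [1; 2, 3, 1, 11, 2].
Convergents (p_i = a_i*p_{i-1} + p_{i-2}, q_i = a_i*q_{i-1} + q_{i-2} with p_{-2}=0, p_{-1}=1, q_{-2}=1, q_{-1}=0), until the denominator exceeds 53:
  i=0: a_0=1, p_0 = 1*1 + 0 = 1, q_0 = 1*0 + 1 = 1.
  i=1: a_1=2, p_1 = 2*1 + 1 = 3, q_1 = 2*1 + 0 = 2.
  i=2: a_2=3, p_2 = 3*3 + 1 = 10, q_2 = 3*2 + 1 = 7.
  i=3: a_3=1, p_3 = 1*10 + 3 = 13, q_3 = 1*7 + 2 = 9.
  i=4: a_4=11, p_4 = 11*13 + 10 = 153, q_4 = 11*9 + 7 = 106.
q_4 = 106 > 53, so the last convergent with denominator <= 53 is p_3/q_3 = 13/9.
The closest fraction with denominator <= 53 is either p_3/q_3 or the intermediate fraction (k*p_3 + p_2)/(k*q_3 + q_2) with the largest k >= 1 whose denominator stays <= 53; these approach x as k grows, and every other convergent or intermediate fraction in range is farther away.
Largest k: floor((53 - q_2)/q_3) = floor((53 - 7)/9) = 5.
That gives (5*13 + 10)/(5*9 + 7) = 75/52.
Compare the errors: |x - 13/9| = |319*9 - 13*221|/(221*9) = 2/1989, and |x - 75/52| = |319*52 - 75*221|/(221*52) = 13/11492.
Cross-multiplying, 2*11492 = 22984 < 25857 = 13*1989, so 2/1989 is smaller: the convergent 13/9 is closer to x than 75/52.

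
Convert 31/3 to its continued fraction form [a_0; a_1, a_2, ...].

[10; 3]

Run the Euclidean algorithm on 31 and 3; the successive quotients are the partial quotients a_0, a_1, ... (each step inverts the fractional part left over by the previous one):
  31 = 10*3 + 1, so a_0 = 10.
  3 = 3*1 + 0, so a_1 = 3.
The remainder reaches 0 after 2 divisions, so the expansion has 2 partial quotients, read off in order.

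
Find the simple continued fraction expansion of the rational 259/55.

[4; 1, 2, 2, 3, 2]

Run the Euclidean algorithm on 259 and 55; the successive quotients are the partial quotients a_0, a_1, ... (each step inverts the fractional part left over by the previous one):
  259 = 4*55 + 39, so a_0 = 4.
  55 = 1*39 + 16, so a_1 = 1.
  39 = 2*16 + 7, so a_2 = 2.
  16 = 2*7 + 2, so a_3 = 2.
  7 = 3*2 + 1, so a_4 = 3.
  2 = 2*1 + 0, so a_5 = 2.
The remainder reaches 0 after 6 divisions, so the expansion has 6 partial quotients, read off in order.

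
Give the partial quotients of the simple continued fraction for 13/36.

[0; 2, 1, 3, 3]

Run the Euclidean algorithm on 13 and 36; the successive quotients are the partial quotients a_0, a_1, ... (each step inverts the fractional part left over by the previous one):
  13 = 0*36 + 13, so a_0 = 0.
  36 = 2*13 + 10, so a_1 = 2.
  13 = 1*10 + 3, so a_2 = 1.
  10 = 3*3 + 1, so a_3 = 3.
  3 = 3*1 + 0, so a_4 = 3.
The remainder reaches 0 after 5 divisions, so the expansion has 5 partial quotients, read off in order.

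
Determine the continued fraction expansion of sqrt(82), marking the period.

[9; (18)]

Write x_i = (sqrt(82) + m_i)/d_i with (m_0, d_0) = (0, 1). a_0 = floor(sqrt(82)) = 9, since 9^2 = 81 <= 82 < 100 = 10^2.
Iterate m_{i+1} = d_i*a_i - m_i, d_{i+1} = (82 - m_{i+1}^2)/d_i, a_{i+1} = floor((a_0 + m_{i+1})/d_{i+1}):
  m_1 = 1*9 - 0 = 9, d_1 = (82 - 9^2)/1 = 1/1 = 1, a_1 = floor((9 + 9)/1) = 18.
  m_2 = 1*18 - 9 = 9, d_2 = (82 - 9^2)/1 = 1/1 = 1: (m_2, d_2) = (m_1, d_1) = (9, 1), so from here the quotient a_1 repeats; the period length is 1.
Hence the expansion of sqrt(82) is a_0 = 9 followed by the repeating block 18 (period 1).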